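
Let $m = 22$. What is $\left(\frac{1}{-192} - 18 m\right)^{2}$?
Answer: $\frac{5781017089}{36864} \approx 1.5682 \cdot 10^{5}$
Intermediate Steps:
$\left(\frac{1}{-192} - 18 m\right)^{2} = \left(\frac{1}{-192} - 396\right)^{2} = \left(- \frac{1}{192} - 396\right)^{2} = \left(- \frac{76033}{192}\right)^{2} = \frac{5781017089}{36864}$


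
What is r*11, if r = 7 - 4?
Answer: 33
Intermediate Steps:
r = 3
r*11 = 3*11 = 33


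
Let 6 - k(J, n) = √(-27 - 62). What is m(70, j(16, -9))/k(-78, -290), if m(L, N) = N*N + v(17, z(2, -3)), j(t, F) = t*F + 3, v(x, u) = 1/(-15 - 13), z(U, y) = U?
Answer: 1670001/1750 + 556667*I*√89/3500 ≈ 954.29 + 1500.5*I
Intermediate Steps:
v(x, u) = -1/28 (v(x, u) = 1/(-28) = -1/28)
j(t, F) = 3 + F*t (j(t, F) = F*t + 3 = 3 + F*t)
m(L, N) = -1/28 + N² (m(L, N) = N*N - 1/28 = N² - 1/28 = -1/28 + N²)
k(J, n) = 6 - I*√89 (k(J, n) = 6 - √(-27 - 62) = 6 - √(-89) = 6 - I*√89)
m(70, j(16, -9))/k(-78, -290) = (-1/28 + (3 - 9*16)²)/(6 - I*√89) = (-1/28 + (3 - 144)²)/(6 - I*√89) = (-1/28 + (-141)²)/(6 - I*√89) = (-1/28 + 19881)/(6 - I*√89) = 556667/(28*(6 - I*√89))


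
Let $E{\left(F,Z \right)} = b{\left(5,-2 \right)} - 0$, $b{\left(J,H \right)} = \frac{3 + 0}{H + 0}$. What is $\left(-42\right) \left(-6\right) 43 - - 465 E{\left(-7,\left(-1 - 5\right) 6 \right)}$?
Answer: $\frac{20277}{2} \approx 10139.0$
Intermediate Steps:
$b{\left(J,H \right)} = \frac{3}{H}$
$E{\left(F,Z \right)} = - \frac{3}{2}$ ($E{\left(F,Z \right)} = \frac{3}{-2} - 0 = 3 \left(- \frac{1}{2}\right) + 0 = - \frac{3}{2} + 0 = - \frac{3}{2}$)
$\left(-42\right) \left(-6\right) 43 - - 465 E{\left(-7,\left(-1 - 5\right) 6 \right)} = \left(-42\right) \left(-6\right) 43 - \left(-465\right) \left(- \frac{3}{2}\right) = 252 \cdot 43 - \frac{1395}{2} = 10836 - \frac{1395}{2} = \frac{20277}{2}$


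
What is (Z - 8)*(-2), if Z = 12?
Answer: -8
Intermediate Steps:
(Z - 8)*(-2) = (12 - 8)*(-2) = 4*(-2) = -8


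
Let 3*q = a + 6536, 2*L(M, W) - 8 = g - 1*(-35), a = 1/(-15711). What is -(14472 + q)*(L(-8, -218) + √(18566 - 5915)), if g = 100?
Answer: -112225809553/94266 - 784795871*√12651/47133 ≈ -3.0633e+6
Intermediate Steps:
a = -1/15711 ≈ -6.3650e-5
L(M, W) = 143/2 (L(M, W) = 4 + (100 - 1*(-35))/2 = 4 + (100 + 35)/2 = 4 + (½)*135 = 4 + 135/2 = 143/2)
q = 102687095/47133 (q = (-1/15711 + 6536)/3 = (⅓)*(102687095/15711) = 102687095/47133 ≈ 2178.7)
-(14472 + q)*(L(-8, -218) + √(18566 - 5915)) = -(14472 + 102687095/47133)*(143/2 + √(18566 - 5915)) = -784795871*(143/2 + √12651)/47133 = -(112225809553/94266 + 784795871*√12651/47133) = -112225809553/94266 - 784795871*√12651/47133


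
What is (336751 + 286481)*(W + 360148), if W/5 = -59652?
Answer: 38570582016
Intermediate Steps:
W = -298260 (W = 5*(-59652) = -298260)
(336751 + 286481)*(W + 360148) = (336751 + 286481)*(-298260 + 360148) = 623232*61888 = 38570582016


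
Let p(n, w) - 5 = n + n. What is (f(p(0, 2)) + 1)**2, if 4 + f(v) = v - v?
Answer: 9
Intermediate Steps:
p(n, w) = 5 + 2*n (p(n, w) = 5 + (n + n) = 5 + 2*n)
f(v) = -4 (f(v) = -4 + (v - v) = -4 + 0 = -4)
(f(p(0, 2)) + 1)**2 = (-4 + 1)**2 = (-3)**2 = 9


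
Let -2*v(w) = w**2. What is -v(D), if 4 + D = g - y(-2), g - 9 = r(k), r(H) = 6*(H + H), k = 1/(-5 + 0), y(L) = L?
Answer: 529/50 ≈ 10.580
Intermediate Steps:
k = -1/5 (k = 1/(-5) = -1/5 ≈ -0.20000)
r(H) = 12*H (r(H) = 6*(2*H) = 12*H)
g = 33/5 (g = 9 + 12*(-1/5) = 9 - 12/5 = 33/5 ≈ 6.6000)
D = 23/5 (D = -4 + (33/5 - 1*(-2)) = -4 + (33/5 + 2) = -4 + 43/5 = 23/5 ≈ 4.6000)
v(w) = -w**2/2
-v(D) = -(-1)*(23/5)**2/2 = -(-1)*529/(2*25) = -1*(-529/50) = 529/50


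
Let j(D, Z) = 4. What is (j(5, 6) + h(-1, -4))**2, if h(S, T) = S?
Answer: 9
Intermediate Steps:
(j(5, 6) + h(-1, -4))**2 = (4 - 1)**2 = 3**2 = 9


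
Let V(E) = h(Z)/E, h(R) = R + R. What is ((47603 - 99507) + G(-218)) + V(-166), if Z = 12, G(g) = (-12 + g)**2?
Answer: 82656/83 ≈ 995.86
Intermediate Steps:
h(R) = 2*R
V(E) = 24/E (V(E) = (2*12)/E = 24/E)
((47603 - 99507) + G(-218)) + V(-166) = ((47603 - 99507) + (-12 - 218)**2) + 24/(-166) = (-51904 + (-230)**2) + 24*(-1/166) = (-51904 + 52900) - 12/83 = 996 - 12/83 = 82656/83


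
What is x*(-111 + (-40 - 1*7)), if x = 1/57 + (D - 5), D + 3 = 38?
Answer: -270338/57 ≈ -4742.8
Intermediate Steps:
D = 35 (D = -3 + 38 = 35)
x = 1711/57 (x = 1/57 + (35 - 5) = 1/57 + 30 = 1711/57 ≈ 30.018)
x*(-111 + (-40 - 1*7)) = 1711*(-111 + (-40 - 1*7))/57 = 1711*(-111 + (-40 - 7))/57 = 1711*(-111 - 47)/57 = (1711/57)*(-158) = -270338/57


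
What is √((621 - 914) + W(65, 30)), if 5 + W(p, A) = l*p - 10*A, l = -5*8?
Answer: I*√3198 ≈ 56.551*I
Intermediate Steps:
l = -40
W(p, A) = -5 - 40*p - 10*A (W(p, A) = -5 + (-40*p - 10*A) = -5 - 40*p - 10*A)
√((621 - 914) + W(65, 30)) = √((621 - 914) + (-5 - 40*65 - 10*30)) = √(-293 + (-5 - 2600 - 300)) = √(-293 - 2905) = √(-3198) = I*√3198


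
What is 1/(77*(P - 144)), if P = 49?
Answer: -1/7315 ≈ -0.00013671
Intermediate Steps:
1/(77*(P - 144)) = 1/(77*(49 - 144)) = 1/(77*(-95)) = 1/(-7315) = -1/7315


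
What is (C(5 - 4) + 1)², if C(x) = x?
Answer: 4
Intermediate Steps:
(C(5 - 4) + 1)² = ((5 - 4) + 1)² = (1 + 1)² = 2² = 4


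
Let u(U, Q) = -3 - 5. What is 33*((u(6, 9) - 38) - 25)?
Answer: -2343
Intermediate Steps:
u(U, Q) = -8
33*((u(6, 9) - 38) - 25) = 33*((-8 - 38) - 25) = 33*(-46 - 25) = 33*(-71) = -2343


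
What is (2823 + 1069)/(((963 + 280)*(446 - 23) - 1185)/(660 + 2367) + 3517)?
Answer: 3927028/3723521 ≈ 1.0547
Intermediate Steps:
(2823 + 1069)/(((963 + 280)*(446 - 23) - 1185)/(660 + 2367) + 3517) = 3892/((1243*423 - 1185)/3027 + 3517) = 3892/((525789 - 1185)*(1/3027) + 3517) = 3892/(524604*(1/3027) + 3517) = 3892/(174868/1009 + 3517) = 3892/(3723521/1009) = 3892*(1009/3723521) = 3927028/3723521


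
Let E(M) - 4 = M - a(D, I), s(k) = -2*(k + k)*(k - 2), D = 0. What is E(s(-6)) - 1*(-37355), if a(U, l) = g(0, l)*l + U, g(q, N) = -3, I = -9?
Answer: 37140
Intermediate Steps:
a(U, l) = U - 3*l (a(U, l) = -3*l + U = U - 3*l)
s(k) = -4*k*(-2 + k) (s(k) = -2*2*k*(-2 + k) = -4*k*(-2 + k))
E(M) = -23 + M (E(M) = 4 + (M - (0 - 3*(-9))) = 4 + (M - (0 + 27)) = 4 + (M - 1*27) = 4 + (M - 27) = 4 + (-27 + M) = -23 + M)
E(s(-6)) - 1*(-37355) = (-23 + 4*(-6)*(2 - 1*(-6))) - 1*(-37355) = (-23 + 4*(-6)*(2 + 6)) + 37355 = (-23 + 4*(-6)*8) + 37355 = (-23 - 192) + 37355 = -215 + 37355 = 37140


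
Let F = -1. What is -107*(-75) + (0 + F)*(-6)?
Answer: 8031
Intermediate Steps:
-107*(-75) + (0 + F)*(-6) = -107*(-75) + (0 - 1)*(-6) = 8025 - 1*(-6) = 8025 + 6 = 8031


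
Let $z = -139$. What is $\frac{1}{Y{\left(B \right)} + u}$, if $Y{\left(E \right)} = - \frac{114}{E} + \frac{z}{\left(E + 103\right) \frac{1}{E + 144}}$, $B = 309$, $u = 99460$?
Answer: $\frac{412}{40914401} \approx 1.007 \cdot 10^{-5}$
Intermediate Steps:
$Y{\left(E \right)} = - \frac{114}{E} - \frac{139 \left(144 + E\right)}{103 + E}$ ($Y{\left(E \right)} = - \frac{114}{E} - \frac{139}{\left(E + 103\right) \frac{1}{E + 144}} = - \frac{114}{E} - \frac{139}{\left(103 + E\right) \frac{1}{144 + E}} = - \frac{114}{E} - \frac{139}{\frac{1}{144 + E} \left(103 + E\right)} = - \frac{114}{E} - 139 \frac{144 + E}{103 + E} = - \frac{114}{E} - \frac{139 \left(144 + E\right)}{103 + E}$)
$\frac{1}{Y{\left(B \right)} + u} = \frac{1}{\frac{-11742 - 6220170 - 139 \cdot 309^{2}}{309 \left(103 + 309\right)} + 99460} = \frac{1}{\frac{-11742 - 6220170 - 13271859}{309 \cdot 412} + 99460} = \frac{1}{\frac{1}{309} \cdot \frac{1}{412} \left(-11742 - 6220170 - 13271859\right) + 99460} = \frac{1}{\frac{1}{309} \cdot \frac{1}{412} \left(-19503771\right) + 99460} = \frac{1}{- \frac{63119}{412} + 99460} = \frac{1}{\frac{40914401}{412}} = \frac{412}{40914401}$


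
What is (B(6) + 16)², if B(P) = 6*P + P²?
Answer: 7744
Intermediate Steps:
B(P) = P² + 6*P
(B(6) + 16)² = (6*(6 + 6) + 16)² = (6*12 + 16)² = (72 + 16)² = 88² = 7744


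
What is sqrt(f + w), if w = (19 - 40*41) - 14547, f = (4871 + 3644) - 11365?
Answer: I*sqrt(19018) ≈ 137.91*I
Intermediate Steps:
f = -2850 (f = 8515 - 11365 = -2850)
w = -16168 (w = (19 - 1640) - 14547 = -1621 - 14547 = -16168)
sqrt(f + w) = sqrt(-2850 - 16168) = sqrt(-19018) = I*sqrt(19018)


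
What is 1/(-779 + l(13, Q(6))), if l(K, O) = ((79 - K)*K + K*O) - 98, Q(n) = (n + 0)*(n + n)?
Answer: 1/917 ≈ 0.0010905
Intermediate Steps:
Q(n) = 2*n**2 (Q(n) = n*(2*n) = 2*n**2)
l(K, O) = -98 + K*O + K*(79 - K) (l(K, O) = (K*(79 - K) + K*O) - 98 = (K*O + K*(79 - K)) - 98 = -98 + K*O + K*(79 - K))
1/(-779 + l(13, Q(6))) = 1/(-779 + (-98 - 1*13**2 + 79*13 + 13*(2*6**2))) = 1/(-779 + (-98 - 1*169 + 1027 + 13*(2*36))) = 1/(-779 + (-98 - 169 + 1027 + 13*72)) = 1/(-779 + (-98 - 169 + 1027 + 936)) = 1/(-779 + 1696) = 1/917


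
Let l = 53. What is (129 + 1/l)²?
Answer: 46758244/2809 ≈ 16646.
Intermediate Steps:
(129 + 1/l)² = (129 + 1/53)² = (6838/53)² = 46758244/2809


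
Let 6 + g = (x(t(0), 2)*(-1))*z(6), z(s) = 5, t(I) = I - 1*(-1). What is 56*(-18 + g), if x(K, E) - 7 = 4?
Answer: -4424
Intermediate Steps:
t(I) = 1 + I (t(I) = I + 1 = 1 + I)
x(K, E) = 11 (x(K, E) = 7 + 4 = 11)
g = -61 (g = -6 + (11*(-1))*5 = -6 - 11*5 = -6 - 55 = -61)
56*(-18 + g) = 56*(-18 - 61) = 56*(-79) = -4424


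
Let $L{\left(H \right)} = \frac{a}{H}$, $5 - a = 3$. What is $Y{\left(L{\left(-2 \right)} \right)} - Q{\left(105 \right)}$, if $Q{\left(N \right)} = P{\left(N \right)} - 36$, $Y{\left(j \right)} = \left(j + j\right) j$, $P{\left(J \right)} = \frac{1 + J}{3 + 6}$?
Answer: $\frac{236}{9} \approx 26.222$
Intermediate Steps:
$a = 2$ ($a = 5 - 3 = 2$)
$P{\left(J \right)} = \frac{1}{9} + \frac{J}{9}$ ($P{\left(J \right)} = \frac{1 + J}{9} = \left(1 + J\right) \frac{1}{9} = \frac{1}{9} + \frac{J}{9}$)
$L{\left(H \right)} = \frac{2}{H}$
$Y{\left(j \right)} = 2 j^{2}$ ($Y{\left(j \right)} = 2 j j = 2 j^{2}$)
$Q{\left(N \right)} = - \frac{323}{9} + \frac{N}{9}$ ($Q{\left(N \right)} = \left(\frac{1}{9} + \frac{N}{9}\right) - 36 = - \frac{323}{9} + \frac{N}{9}$)
$Y{\left(L{\left(-2 \right)} \right)} - Q{\left(105 \right)} = 2 \left(\frac{2}{-2}\right)^{2} - \left(- \frac{323}{9} + \frac{1}{9} \cdot 105\right) = 2 \left(2 \left(- \frac{1}{2}\right)\right)^{2} - \left(- \frac{323}{9} + \frac{35}{3}\right) = 2 \left(-1\right)^{2} - - \frac{218}{9} = 2 \cdot 1 + \frac{218}{9} = 2 + \frac{218}{9} = \frac{236}{9}$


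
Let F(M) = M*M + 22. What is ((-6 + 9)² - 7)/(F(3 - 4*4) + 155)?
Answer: 1/173 ≈ 0.0057803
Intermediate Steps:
F(M) = 22 + M² (F(M) = M² + 22 = 22 + M²)
((-6 + 9)² - 7)/(F(3 - 4*4) + 155) = ((-6 + 9)² - 7)/((22 + (3 - 4*4)²) + 155) = (3² - 7)/((22 + (3 - 16)²) + 155) = (9 - 7)/((22 + (-13)²) + 155) = 2/((22 + 169) + 155) = 2/(191 + 155) = 2/346 = 2*(1/346) = 1/173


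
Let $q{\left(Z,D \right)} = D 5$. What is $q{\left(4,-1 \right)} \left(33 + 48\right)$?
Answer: $-405$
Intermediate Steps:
$q{\left(Z,D \right)} = 5 D$
$q{\left(4,-1 \right)} \left(33 + 48\right) = 5 \left(-1\right) \left(33 + 48\right) = \left(-5\right) 81 = -405$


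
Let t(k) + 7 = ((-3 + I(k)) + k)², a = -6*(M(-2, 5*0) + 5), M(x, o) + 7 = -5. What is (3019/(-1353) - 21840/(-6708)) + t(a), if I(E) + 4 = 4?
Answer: 88142609/58179 ≈ 1515.0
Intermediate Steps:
M(x, o) = -12 (M(x, o) = -7 - 5 = -12)
I(E) = 0 (I(E) = -4 + 4 = 0)
a = 42 (a = -6*(-12 + 5) = -6*(-7) = 42)
t(k) = -7 + (-3 + k)² (t(k) = -7 + ((-3 + 0) + k)² = -7 + (-3 + k)²)
(3019/(-1353) - 21840/(-6708)) + t(a) = (3019/(-1353) - 21840/(-6708)) + (-7 + (-3 + 42)²) = (3019*(-1/1353) - 21840*(-1/6708)) + (-7 + 39²) = (-3019/1353 + 140/43) + (-7 + 1521) = 59603/58179 + 1514 = 88142609/58179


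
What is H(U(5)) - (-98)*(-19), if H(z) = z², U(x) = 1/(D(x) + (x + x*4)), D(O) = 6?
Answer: -1789381/961 ≈ -1862.0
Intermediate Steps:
U(x) = 1/(6 + 5*x) (U(x) = 1/(6 + (x + x*4)) = 1/(6 + (x + 4*x)) = 1/(6 + 5*x))
H(U(5)) - (-98)*(-19) = (1/(6 + 5*5))² - (-98)*(-19) = (1/(6 + 25))² - 1*1862 = (1/31)² - 1862 = 1/961 - 1862 = -1789381/961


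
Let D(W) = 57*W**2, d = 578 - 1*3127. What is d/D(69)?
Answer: -2549/271377 ≈ -0.0093928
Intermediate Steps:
d = -2549 (d = 578 - 3127 = -2549)
d/D(69) = -2549/(57*69**2) = -2549/(57*4761) = -2549/271377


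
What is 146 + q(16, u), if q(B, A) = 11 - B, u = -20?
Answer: 141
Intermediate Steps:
146 + q(16, u) = 146 + (11 - 1*16) = 146 + (11 - 16) = 146 - 5 = 141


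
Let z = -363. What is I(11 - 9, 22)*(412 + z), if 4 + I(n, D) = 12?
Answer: 392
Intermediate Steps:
I(n, D) = 8 (I(n, D) = -4 + 12 = 8)
I(11 - 9, 22)*(412 + z) = 8*(412 - 363) = 8*49 = 392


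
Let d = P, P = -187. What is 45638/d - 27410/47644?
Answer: -1089751271/4454714 ≈ -244.63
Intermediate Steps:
d = -187
45638/d - 27410/47644 = 45638/(-187) - 27410/47644 = 45638*(-1/187) - 27410*1/47644 = -45638/187 - 13705/23822 = -1089751271/4454714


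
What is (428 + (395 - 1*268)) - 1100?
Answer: -545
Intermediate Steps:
(428 + (395 - 1*268)) - 1100 = (428 + (395 - 268)) - 1100 = (428 + 127) - 1100 = 555 - 1100 = -545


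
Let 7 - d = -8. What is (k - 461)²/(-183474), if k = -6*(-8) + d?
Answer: -79202/91737 ≈ -0.86336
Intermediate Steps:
d = 15 (d = 7 - 1*(-8) = 7 + 8 = 15)
k = 63 (k = -6*(-8) + 15 = 48 + 15 = 63)
(k - 461)²/(-183474) = (63 - 461)²/(-183474) = (-398)²*(-1/183474) = 158404*(-1/183474) = -79202/91737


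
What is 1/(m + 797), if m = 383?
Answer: 1/1180 ≈ 0.00084746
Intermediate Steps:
1/(m + 797) = 1/(383 + 797) = 1/1180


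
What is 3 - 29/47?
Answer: 112/47 ≈ 2.3830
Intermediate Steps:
3 - 29/47 = 112/47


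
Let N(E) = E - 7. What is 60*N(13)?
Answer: 360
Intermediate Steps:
N(E) = -7 + E
60*N(13) = 60*(-7 + 13) = 60*6 = 360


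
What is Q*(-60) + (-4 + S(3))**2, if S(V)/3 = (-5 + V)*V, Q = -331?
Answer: 20344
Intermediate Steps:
S(V) = 3*V*(-5 + V) (S(V) = 3*((-5 + V)*V) = 3*(V*(-5 + V)) = 3*V*(-5 + V))
Q*(-60) + (-4 + S(3))**2 = -331*(-60) + (-4 + 3*3*(-5 + 3))**2 = 19860 + (-4 + 3*3*(-2))**2 = 19860 + (-4 - 18)**2 = 19860 + (-22)**2 = 19860 + 484 = 20344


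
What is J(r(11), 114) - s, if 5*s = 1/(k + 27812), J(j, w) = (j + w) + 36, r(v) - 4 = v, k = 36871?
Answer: 53363474/323415 ≈ 165.00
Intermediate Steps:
r(v) = 4 + v
J(j, w) = 36 + j + w
s = 1/323415 (s = 1/(5*(36871 + 27812)) = (1/5)/64683 = (1/5)*(1/64683) = 1/323415 ≈ 3.0920e-6)
J(r(11), 114) - s = (36 + (4 + 11) + 114) - 1*1/323415 = (36 + 15 + 114) - 1/323415 = 165 - 1/323415 = 53363474/323415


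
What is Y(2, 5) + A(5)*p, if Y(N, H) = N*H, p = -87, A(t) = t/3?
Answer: -135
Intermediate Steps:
A(t) = t/3 (A(t) = t*(1/3) = t/3)
Y(N, H) = H*N
Y(2, 5) + A(5)*p = 5*2 + ((1/3)*5)*(-87) = 10 + (5/3)*(-87) = 10 - 145 = -135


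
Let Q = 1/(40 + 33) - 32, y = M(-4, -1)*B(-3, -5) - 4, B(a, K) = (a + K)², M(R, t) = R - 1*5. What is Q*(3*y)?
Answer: 4062900/73 ≈ 55656.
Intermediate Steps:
M(R, t) = -5 + R (M(R, t) = R - 5 = -5 + R)
B(a, K) = (K + a)²
y = -580 (y = (-5 - 4)*(-5 - 3)² - 4 = -9*(-8)² - 4 = -9*64 - 4 = -576 - 4 = -580)
Q = -2335/73 (Q = 1/73 - 32 = -2335/73 ≈ -31.986)
Q*(3*y) = -7005*(-580)/73 = -2335/73*(-1740) = 4062900/73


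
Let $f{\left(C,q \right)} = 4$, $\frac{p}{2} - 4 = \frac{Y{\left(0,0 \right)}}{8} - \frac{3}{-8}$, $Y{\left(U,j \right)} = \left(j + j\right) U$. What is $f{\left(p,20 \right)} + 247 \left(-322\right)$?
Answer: $-79530$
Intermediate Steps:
$Y{\left(U,j \right)} = 2 U j$ ($Y{\left(U,j \right)} = 2 j U = 2 U j$)
$p = \frac{35}{4}$ ($p = 8 + 2 \left(\frac{2 \cdot 0 \cdot 0}{8} - \frac{3}{-8}\right) = 8 + 2 \left(0 \cdot \frac{1}{8} - - \frac{3}{8}\right) = 8 + 2 \left(0 + \frac{3}{8}\right) = 8 + 2 \cdot \frac{3}{8} = 8 + \frac{3}{4} = \frac{35}{4} \approx 8.75$)
$f{\left(p,20 \right)} + 247 \left(-322\right) = 4 + 247 \left(-322\right) = 4 - 79534 = -79530$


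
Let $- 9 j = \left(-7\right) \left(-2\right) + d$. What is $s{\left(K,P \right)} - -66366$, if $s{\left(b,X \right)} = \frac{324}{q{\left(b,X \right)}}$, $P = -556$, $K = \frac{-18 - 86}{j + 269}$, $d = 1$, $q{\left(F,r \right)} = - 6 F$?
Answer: $\frac{1729125}{26} \approx 66505.0$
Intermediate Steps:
$j = - \frac{5}{3}$ ($j = - \frac{\left(-7\right) \left(-2\right) + 1}{9} = - \frac{14 + 1}{9} = \left(- \frac{1}{9}\right) 15 = - \frac{5}{3} \approx -1.6667$)
$K = - \frac{156}{401}$ ($K = \frac{-18 - 86}{- \frac{5}{3} + 269} = - \frac{104}{\frac{802}{3}} = \left(-104\right) \frac{3}{802} = - \frac{156}{401} \approx -0.38903$)
$s{\left(b,X \right)} = - \frac{54}{b}$ ($s{\left(b,X \right)} = \frac{324}{\left(-6\right) b} = 324 \left(- \frac{1}{6 b}\right) = - \frac{54}{b}$)
$s{\left(K,P \right)} - -66366 = - \frac{54}{- \frac{156}{401}} - -66366 = \left(-54\right) \left(- \frac{401}{156}\right) + 66366 = \frac{3609}{26} + 66366 = \frac{1729125}{26}$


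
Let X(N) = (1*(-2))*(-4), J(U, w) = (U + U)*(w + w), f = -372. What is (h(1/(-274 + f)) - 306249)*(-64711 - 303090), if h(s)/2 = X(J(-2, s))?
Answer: 112632803633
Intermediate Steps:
J(U, w) = 4*U*w (J(U, w) = (2*U)*(2*w) = 4*U*w)
X(N) = 8 (X(N) = -2*(-4) = 8)
h(s) = 16 (h(s) = 2*8 = 16)
(h(1/(-274 + f)) - 306249)*(-64711 - 303090) = (16 - 306249)*(-64711 - 303090) = -306233*(-367801) = 112632803633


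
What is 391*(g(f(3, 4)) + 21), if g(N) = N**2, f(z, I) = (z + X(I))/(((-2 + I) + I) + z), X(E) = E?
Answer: 684250/81 ≈ 8447.5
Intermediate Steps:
f(z, I) = (I + z)/(-2 + z + 2*I) (f(z, I) = (z + I)/(((-2 + I) + I) + z) = (I + z)/((-2 + 2*I) + z) = (I + z)/(-2 + z + 2*I))
391*(g(f(3, 4)) + 21) = 391*(((4 + 3)/(-2 + 3 + 2*4))**2 + 21) = 391*((7/(-2 + 3 + 8))**2 + 21) = 391*((7/9)**2 + 21) = 391*(49/81 + 21) = 391*(1750/81) = 684250/81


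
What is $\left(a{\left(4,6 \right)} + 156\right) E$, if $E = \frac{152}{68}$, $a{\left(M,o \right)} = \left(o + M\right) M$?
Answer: $\frac{7448}{17} \approx 438.12$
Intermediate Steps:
$a{\left(M,o \right)} = M \left(M + o\right)$ ($a{\left(M,o \right)} = \left(M + o\right) M = M \left(M + o\right)$)
$E = \frac{38}{17}$ ($E = 152 \cdot \frac{1}{68} = \frac{38}{17} \approx 2.2353$)
$\left(a{\left(4,6 \right)} + 156\right) E = \left(4 \left(4 + 6\right) + 156\right) \frac{38}{17} = \left(4 \cdot 10 + 156\right) \frac{38}{17} = \left(40 + 156\right) \frac{38}{17} = 196 \cdot \frac{38}{17} = \frac{7448}{17}$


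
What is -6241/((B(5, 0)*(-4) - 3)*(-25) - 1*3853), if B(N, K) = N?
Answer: 6241/3278 ≈ 1.9039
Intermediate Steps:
-6241/((B(5, 0)*(-4) - 3)*(-25) - 1*3853) = -6241/((5*(-4) - 3)*(-25) - 1*3853) = -6241/((-20 - 3)*(-25) - 3853) = -6241/(-23*(-25) - 3853) = -6241/(575 - 3853) = -6241/(-3278) = -6241*(-1/3278) = 6241/3278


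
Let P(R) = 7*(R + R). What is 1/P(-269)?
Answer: -1/3766 ≈ -0.00026553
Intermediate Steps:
P(R) = 14*R (P(R) = 7*(2*R) = 14*R)
1/P(-269) = 1/(14*(-269)) = 1/(-3766) = -1/3766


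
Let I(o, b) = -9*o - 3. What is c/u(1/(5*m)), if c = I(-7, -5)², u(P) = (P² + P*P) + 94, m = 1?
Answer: 1875/49 ≈ 38.265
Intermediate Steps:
I(o, b) = -3 - 9*o
u(P) = 94 + 2*P² (u(P) = (P² + P²) + 94 = 2*P² + 94 = 94 + 2*P²)
c = 3600 (c = (-3 - 9*(-7))² = (-3 + 63)² = 60² = 3600)
c/u(1/(5*m)) = 3600/(94 + 2*(1/(5*1))²) = 3600/(94 + 2*(1/5)²) = 3600/(94 + 2*(⅕)²) = 3600/(94 + 2*(1/25)) = 3600/(94 + 2/25) = 3600/(2352/25) = 3600*(25/2352) = 1875/49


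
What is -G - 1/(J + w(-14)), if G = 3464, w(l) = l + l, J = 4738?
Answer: -16315441/4710 ≈ -3464.0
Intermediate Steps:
w(l) = 2*l
-G - 1/(J + w(-14)) = -1*3464 - 1/(4738 + 2*(-14)) = -3464 - 1/(4738 - 28) = -3464 - 1/4710 = -16315441/4710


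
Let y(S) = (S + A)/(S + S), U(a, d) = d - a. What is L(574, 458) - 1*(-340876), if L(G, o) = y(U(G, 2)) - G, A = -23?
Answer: 389306083/1144 ≈ 3.4030e+5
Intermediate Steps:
y(S) = (-23 + S)/(2*S) (y(S) = (S - 23)/(S + S) = (-23 + S)/((2*S)) = (-23 + S)*(1/(2*S)) = (-23 + S)/(2*S))
L(G, o) = -G + (-21 - G)/(2*(2 - G)) (L(G, o) = (-23 + (2 - G))/(2*(2 - G)) - G = (-21 - G)/(2*(2 - G)) - G = -G + (-21 - G)/(2*(2 - G)))
L(574, 458) - 1*(-340876) = (21 + 574 - 2*574*(-2 + 574))/(2*(-2 + 574)) - 1*(-340876) = (1/2)*(21 + 574 - 2*574*572)/572 + 340876 = (1/2)*(1/572)*(21 + 574 - 656656) + 340876 = (1/2)*(1/572)*(-656061) + 340876 = -656061/1144 + 340876 = 389306083/1144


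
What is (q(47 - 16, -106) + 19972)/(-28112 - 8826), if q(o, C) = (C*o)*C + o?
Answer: -368319/36938 ≈ -9.9713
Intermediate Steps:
q(o, C) = o + o*C² (q(o, C) = o*C² + o = o + o*C²)
(q(47 - 16, -106) + 19972)/(-28112 - 8826) = ((47 - 16)*(1 + (-106)²) + 19972)/(-28112 - 8826) = (31*(1 + 11236) + 19972)/(-36938) = (31*11237 + 19972)*(-1/36938) = (348347 + 19972)*(-1/36938) = 368319*(-1/36938) = -368319/36938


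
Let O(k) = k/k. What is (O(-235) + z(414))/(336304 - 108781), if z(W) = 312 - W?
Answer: -101/227523 ≈ -0.00044391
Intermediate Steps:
O(k) = 1
(O(-235) + z(414))/(336304 - 108781) = (1 + (312 - 1*414))/(336304 - 108781) = (1 + (312 - 414))/227523 = (1 - 102)*(1/227523) = -101*1/227523 = -101/227523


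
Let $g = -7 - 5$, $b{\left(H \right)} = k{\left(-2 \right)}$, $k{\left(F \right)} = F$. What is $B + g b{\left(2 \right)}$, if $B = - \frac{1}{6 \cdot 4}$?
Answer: $\frac{575}{24} \approx 23.958$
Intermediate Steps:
$b{\left(H \right)} = -2$
$g = -12$ ($g = -7 - 5 = -12$)
$B = - \frac{1}{24} \approx -0.041667$
$B + g b{\left(2 \right)} = - \frac{1}{24} - -24 = - \frac{1}{24} + 24 = \frac{575}{24}$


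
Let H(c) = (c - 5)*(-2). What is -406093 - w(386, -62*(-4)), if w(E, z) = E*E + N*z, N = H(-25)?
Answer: -569969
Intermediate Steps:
H(c) = 10 - 2*c (H(c) = (-5 + c)*(-2) = 10 - 2*c)
N = 60 (N = 10 - 2*(-25) = 10 + 50 = 60)
w(E, z) = E² + 60*z (w(E, z) = E*E + 60*z = E² + 60*z)
-406093 - w(386, -62*(-4)) = -406093 - (386² + 60*(-62*(-4))) = -406093 - (148996 + 60*248) = -406093 - (148996 + 14880) = -406093 - 1*163876 = -406093 - 163876 = -569969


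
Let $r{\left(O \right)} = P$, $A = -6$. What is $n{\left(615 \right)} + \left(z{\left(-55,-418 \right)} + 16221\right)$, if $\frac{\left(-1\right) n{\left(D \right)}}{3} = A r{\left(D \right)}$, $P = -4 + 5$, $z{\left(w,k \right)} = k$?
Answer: $15821$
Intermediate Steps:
$P = 1$
$r{\left(O \right)} = 1$
$n{\left(D \right)} = 18$ ($n{\left(D \right)} = - 3 \left(\left(-6\right) 1\right) = \left(-3\right) \left(-6\right) = 18$)
$n{\left(615 \right)} + \left(z{\left(-55,-418 \right)} + 16221\right) = 18 + \left(-418 + 16221\right) = 18 + 15803 = 15821$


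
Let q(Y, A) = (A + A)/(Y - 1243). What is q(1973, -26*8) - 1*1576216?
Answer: -575319048/365 ≈ -1.5762e+6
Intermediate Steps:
q(Y, A) = 2*A/(-1243 + Y) (q(Y, A) = (2*A)/(-1243 + Y) = 2*A/(-1243 + Y))
q(1973, -26*8) - 1*1576216 = 2*(-26*8)/(-1243 + 1973) - 1*1576216 = 2*(-208)/730 - 1576216 = 2*(-208)*(1/730) - 1576216 = -208/365 - 1576216 = -575319048/365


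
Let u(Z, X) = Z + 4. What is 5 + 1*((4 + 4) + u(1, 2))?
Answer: 18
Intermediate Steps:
u(Z, X) = 4 + Z
5 + 1*((4 + 4) + u(1, 2)) = 5 + 1*((4 + 4) + (4 + 1)) = 5 + 1*(8 + 5) = 5 + 1*13 = 5 + 13 = 18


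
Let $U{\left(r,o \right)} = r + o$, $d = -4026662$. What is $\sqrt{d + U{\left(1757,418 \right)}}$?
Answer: $i \sqrt{4024487} \approx 2006.1 i$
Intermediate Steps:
$U{\left(r,o \right)} = o + r$
$\sqrt{d + U{\left(1757,418 \right)}} = \sqrt{-4026662 + \left(418 + 1757\right)} = \sqrt{-4026662 + 2175} = \sqrt{-4024487} = i \sqrt{4024487}$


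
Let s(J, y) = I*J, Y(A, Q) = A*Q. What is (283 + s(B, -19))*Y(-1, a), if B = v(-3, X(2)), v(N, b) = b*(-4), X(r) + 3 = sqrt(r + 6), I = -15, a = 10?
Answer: -1030 - 1200*sqrt(2) ≈ -2727.1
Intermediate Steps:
X(r) = -3 + sqrt(6 + r) (X(r) = -3 + sqrt(r + 6) = -3 + sqrt(6 + r))
v(N, b) = -4*b
B = 12 - 8*sqrt(2) (B = -4*(-3 + sqrt(6 + 2)) = -4*(-3 + sqrt(8)) = -4*(-3 + 2*sqrt(2)) = 12 - 8*sqrt(2) ≈ 0.68629)
s(J, y) = -15*J
(283 + s(B, -19))*Y(-1, a) = (283 - 15*(12 - 8*sqrt(2)))*(-1*10) = (283 + (-180 + 120*sqrt(2)))*(-10) = (103 + 120*sqrt(2))*(-10) = -1030 - 1200*sqrt(2)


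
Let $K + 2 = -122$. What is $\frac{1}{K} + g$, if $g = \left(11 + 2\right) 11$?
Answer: $\frac{17731}{124} \approx 142.99$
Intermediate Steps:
$K = -124$ ($K = -2 - 122 = -124$)
$g = 143$ ($g = 13 \cdot 11 = 143$)
$\frac{1}{K} + g = \frac{1}{-124} + 143 = - \frac{1}{124} + 143 = \frac{17731}{124}$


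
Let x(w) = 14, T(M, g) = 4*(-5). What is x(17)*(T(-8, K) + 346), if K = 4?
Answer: 4564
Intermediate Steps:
T(M, g) = -20
x(17)*(T(-8, K) + 346) = 14*(-20 + 346) = 14*326 = 4564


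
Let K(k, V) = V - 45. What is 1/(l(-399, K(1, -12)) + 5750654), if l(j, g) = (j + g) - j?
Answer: 1/5750597 ≈ 1.7389e-7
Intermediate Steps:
K(k, V) = -45 + V
l(j, g) = g (l(j, g) = (g + j) - j = g)
1/(l(-399, K(1, -12)) + 5750654) = 1/((-45 - 12) + 5750654) = 1/(-57 + 5750654) = 1/5750597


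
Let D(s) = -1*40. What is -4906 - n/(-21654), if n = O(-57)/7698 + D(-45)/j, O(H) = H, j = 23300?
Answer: -105858807909209/21577417020 ≈ -4906.0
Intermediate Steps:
D(s) = -40
n = -27267/2989390 (n = -57/7698 - 40/23300 = -57*1/7698 - 40*1/23300 = -19/2566 - 2/1165 = -27267/2989390 ≈ -0.0091213)
-4906 - n/(-21654) = -4906 - (-27267)/(2989390*(-21654)) = -4906 - (-27267)*(-1)/(2989390*21654) = -4906 - 1*9089/21577417020 = -4906 - 9089/21577417020 = -105858807909209/21577417020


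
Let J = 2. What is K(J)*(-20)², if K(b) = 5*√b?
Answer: 2000*√2 ≈ 2828.4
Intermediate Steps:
K(J)*(-20)² = (5*√2)*(-20)² = (5*√2)*400 = 2000*√2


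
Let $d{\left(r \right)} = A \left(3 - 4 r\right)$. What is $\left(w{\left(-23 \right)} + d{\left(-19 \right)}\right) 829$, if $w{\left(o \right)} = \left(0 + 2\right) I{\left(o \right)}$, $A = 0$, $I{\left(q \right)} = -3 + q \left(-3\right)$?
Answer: $109428$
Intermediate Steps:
$I{\left(q \right)} = -3 - 3 q$
$w{\left(o \right)} = -6 - 6 o$ ($w{\left(o \right)} = \left(0 + 2\right) \left(-3 - 3 o\right) = 2 \left(-3 - 3 o\right) = -6 - 6 o$)
$d{\left(r \right)} = 0$ ($d{\left(r \right)} = 0 \left(3 - 4 r\right) = 0$)
$\left(w{\left(-23 \right)} + d{\left(-19 \right)}\right) 829 = \left(\left(-6 - -138\right) + 0\right) 829 = \left(\left(-6 + 138\right) + 0\right) 829 = \left(132 + 0\right) 829 = 132 \cdot 829 = 109428$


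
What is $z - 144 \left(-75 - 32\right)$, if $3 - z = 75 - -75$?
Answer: $15261$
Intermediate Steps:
$z = -147$ ($z = 3 - \left(75 - -75\right) = 3 - \left(75 + 75\right) = 3 - 150 = -147$)
$z - 144 \left(-75 - 32\right) = -147 - 144 \left(-75 - 32\right) = -147 - -15408 = -147 + 15408 = 15261$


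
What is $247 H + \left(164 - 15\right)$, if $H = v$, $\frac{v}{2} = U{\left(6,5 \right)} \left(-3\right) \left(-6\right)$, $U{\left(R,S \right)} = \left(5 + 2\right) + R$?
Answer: $115745$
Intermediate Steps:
$U{\left(R,S \right)} = 7 + R$
$v = 468$ ($v = 2 \left(7 + 6\right) \left(-3\right) \left(-6\right) = 2 \cdot 13 \left(-3\right) \left(-6\right) = 2 \left(\left(-39\right) \left(-6\right)\right) = 2 \cdot 234 = 468$)
$H = 468$
$247 H + \left(164 - 15\right) = 247 \cdot 468 + \left(164 - 15\right) = 115596 + \left(164 - 15\right) = 115596 + 149 = 115745$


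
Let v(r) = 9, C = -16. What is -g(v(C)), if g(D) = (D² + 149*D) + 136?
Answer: -1558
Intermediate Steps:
g(D) = 136 + D² + 149*D
-g(v(C)) = -(136 + 9² + 149*9) = -(136 + 81 + 1341) = -1*1558 = -1558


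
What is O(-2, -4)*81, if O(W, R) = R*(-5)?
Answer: 1620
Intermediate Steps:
O(W, R) = -5*R
O(-2, -4)*81 = -5*(-4)*81 = 20*81 = 1620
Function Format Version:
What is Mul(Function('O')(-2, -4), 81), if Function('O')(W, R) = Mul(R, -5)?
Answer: 1620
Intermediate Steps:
Function('O')(W, R) = Mul(-5, R)
Mul(Function('O')(-2, -4), 81) = Mul(Mul(-5, -4), 81) = Mul(20, 81) = 1620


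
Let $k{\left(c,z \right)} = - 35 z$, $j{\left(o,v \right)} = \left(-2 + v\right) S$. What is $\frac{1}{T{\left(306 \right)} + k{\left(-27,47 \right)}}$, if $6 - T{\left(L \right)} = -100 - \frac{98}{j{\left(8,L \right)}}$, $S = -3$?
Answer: $- \frac{456}{701833} \approx -0.00064973$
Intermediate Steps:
$j{\left(o,v \right)} = 6 - 3 v$ ($j{\left(o,v \right)} = \left(-2 + v\right) \left(-3\right) = 6 - 3 v$)
$T{\left(L \right)} = 106 + \frac{98}{6 - 3 L}$ ($T{\left(L \right)} = 6 - \left(-100 - \frac{98}{6 - 3 L}\right) = 6 + \left(100 + \frac{98}{6 - 3 L}\right) = 106 + \frac{98}{6 - 3 L}$)
$\frac{1}{T{\left(306 \right)} + k{\left(-27,47 \right)}} = \frac{1}{\frac{2 \left(367 - 48654\right)}{3 \left(2 - 306\right)} - 1645} = \frac{1}{\frac{2}{3} \frac{1}{-304} \left(-48287\right) - 1645} = \frac{1}{\frac{2}{3} \left(- \frac{1}{304}\right) \left(-48287\right) - 1645} = \frac{1}{\frac{48287}{456} - 1645} = \frac{1}{- \frac{701833}{456}} = - \frac{456}{701833}$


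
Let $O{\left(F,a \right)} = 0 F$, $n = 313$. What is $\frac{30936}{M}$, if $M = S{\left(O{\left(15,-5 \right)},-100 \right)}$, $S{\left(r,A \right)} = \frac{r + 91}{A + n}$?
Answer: $\frac{6589368}{91} \approx 72411.0$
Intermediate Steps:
$O{\left(F,a \right)} = 0$
$S{\left(r,A \right)} = \frac{91 + r}{313 + A}$ ($S{\left(r,A \right)} = \frac{r + 91}{A + 313} = \frac{91 + r}{313 + A}$)
$M = \frac{91}{213}$ ($M = \frac{91 + 0}{313 - 100} = \frac{1}{213} \cdot 91 = \frac{91}{213} \approx 0.42723$)
$\frac{30936}{M} = \frac{30936}{\frac{91}{213}} = 30936 \cdot \frac{213}{91} = \frac{6589368}{91}$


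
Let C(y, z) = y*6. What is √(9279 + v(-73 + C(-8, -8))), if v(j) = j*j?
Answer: 4*√1495 ≈ 154.66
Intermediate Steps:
C(y, z) = 6*y
v(j) = j²
√(9279 + v(-73 + C(-8, -8))) = √(9279 + (-73 + 6*(-8))²) = √(9279 + (-73 - 48)²) = √(9279 + (-121)²) = √(9279 + 14641) = √23920 = 4*√1495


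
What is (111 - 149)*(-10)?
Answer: 380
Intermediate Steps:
(111 - 149)*(-10) = -38*(-10) = 380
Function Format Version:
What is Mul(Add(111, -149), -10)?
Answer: 380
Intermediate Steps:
Mul(Add(111, -149), -10) = Mul(-38, -10) = 380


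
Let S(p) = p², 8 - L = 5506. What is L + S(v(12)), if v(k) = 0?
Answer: -5498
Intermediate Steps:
L = -5498 (L = 8 - 1*5506 = 8 - 5506 = -5498)
L + S(v(12)) = -5498 + 0² = -5498 + 0 = -5498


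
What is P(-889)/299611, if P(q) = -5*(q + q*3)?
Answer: 17780/299611 ≈ 0.059344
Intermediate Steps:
P(q) = -20*q (P(q) = -5*(q + 3*q) = -20*q)
P(-889)/299611 = -20*(-889)/299611 = 17780*(1/299611) = 17780/299611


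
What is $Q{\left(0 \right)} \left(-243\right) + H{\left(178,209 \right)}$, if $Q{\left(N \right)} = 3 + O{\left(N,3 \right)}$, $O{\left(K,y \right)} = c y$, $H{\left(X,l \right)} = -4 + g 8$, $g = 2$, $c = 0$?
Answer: $-717$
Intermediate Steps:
$H{\left(X,l \right)} = 12$ ($H{\left(X,l \right)} = -4 + 2 \cdot 8 = -4 + 16 = 12$)
$O{\left(K,y \right)} = 0$ ($O{\left(K,y \right)} = 0 y = 0$)
$Q{\left(N \right)} = 3$ ($Q{\left(N \right)} = 3 + 0 = 3$)
$Q{\left(0 \right)} \left(-243\right) + H{\left(178,209 \right)} = 3 \left(-243\right) + 12 = -729 + 12 = -717$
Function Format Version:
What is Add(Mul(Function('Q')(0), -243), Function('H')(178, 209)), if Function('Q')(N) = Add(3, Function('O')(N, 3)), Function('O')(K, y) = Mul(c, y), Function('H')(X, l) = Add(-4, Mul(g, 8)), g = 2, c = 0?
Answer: -717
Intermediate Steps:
Function('H')(X, l) = 12 (Function('H')(X, l) = Add(-4, Mul(2, 8)) = Add(-4, 16) = 12)
Function('O')(K, y) = 0 (Function('O')(K, y) = Mul(0, y) = 0)
Function('Q')(N) = 3 (Function('Q')(N) = Add(3, 0) = 3)
Add(Mul(Function('Q')(0), -243), Function('H')(178, 209)) = Add(Mul(3, -243), 12) = Add(-729, 12) = -717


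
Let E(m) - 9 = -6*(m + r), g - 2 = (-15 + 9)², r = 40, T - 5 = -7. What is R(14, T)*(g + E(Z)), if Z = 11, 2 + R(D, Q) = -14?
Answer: 4144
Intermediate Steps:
T = -2 (T = 5 - 7 = -2)
R(D, Q) = -16 (R(D, Q) = -2 - 14 = -16)
g = 38 (g = 2 + (-15 + 9)² = 2 + (-6)² = 2 + 36 = 38)
E(m) = -231 - 6*m (E(m) = 9 - 6*(m + 40) = 9 - 6*(40 + m) = 9 + (-240 - 6*m) = -231 - 6*m)
R(14, T)*(g + E(Z)) = -16*(38 + (-231 - 6*11)) = -16*(38 + (-231 - 66)) = -16*(38 - 297) = -16*(-259) = 4144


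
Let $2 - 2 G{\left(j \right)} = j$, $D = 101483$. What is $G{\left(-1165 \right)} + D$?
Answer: $\frac{204133}{2} \approx 1.0207 \cdot 10^{5}$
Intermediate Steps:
$G{\left(j \right)} = 1 - \frac{j}{2}$
$G{\left(-1165 \right)} + D = \left(1 - - \frac{1165}{2}\right) + 101483 = \left(1 + \frac{1165}{2}\right) + 101483 = \frac{1167}{2} + 101483 = \frac{204133}{2}$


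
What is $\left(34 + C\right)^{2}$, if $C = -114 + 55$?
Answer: $625$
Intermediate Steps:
$C = -59$
$\left(34 + C\right)^{2} = \left(34 - 59\right)^{2} = \left(-25\right)^{2} = 625$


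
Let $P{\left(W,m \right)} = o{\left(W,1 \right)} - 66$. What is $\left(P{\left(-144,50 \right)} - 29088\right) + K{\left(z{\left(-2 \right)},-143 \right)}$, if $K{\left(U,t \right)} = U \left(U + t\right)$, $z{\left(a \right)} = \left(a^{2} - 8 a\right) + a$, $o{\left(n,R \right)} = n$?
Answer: $-31548$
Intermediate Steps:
$z{\left(a \right)} = a^{2} - 7 a$
$P{\left(W,m \right)} = -66 + W$ ($P{\left(W,m \right)} = W - 66 = -66 + W$)
$\left(P{\left(-144,50 \right)} - 29088\right) + K{\left(z{\left(-2 \right)},-143 \right)} = \left(\left(-66 - 144\right) - 29088\right) + - 2 \left(-7 - 2\right) \left(- 2 \left(-7 - 2\right) - 143\right) = \left(-210 - 29088\right) + \left(-2\right) \left(-9\right) \left(\left(-2\right) \left(-9\right) - 143\right) = -29298 + 18 \left(18 - 143\right) = -29298 + 18 \left(-125\right) = -29298 - 2250 = -31548$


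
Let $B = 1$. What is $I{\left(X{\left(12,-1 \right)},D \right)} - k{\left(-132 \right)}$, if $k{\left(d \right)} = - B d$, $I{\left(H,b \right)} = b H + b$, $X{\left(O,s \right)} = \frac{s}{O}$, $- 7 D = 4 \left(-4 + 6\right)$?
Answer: $- \frac{2794}{21} \approx -133.05$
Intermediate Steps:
$D = - \frac{8}{7}$ ($D = - \frac{4 \left(-4 + 6\right)}{7} = - \frac{4 \cdot 2}{7} = \left(- \frac{1}{7}\right) 8 = - \frac{8}{7} \approx -1.1429$)
$I{\left(H,b \right)} = b + H b$ ($I{\left(H,b \right)} = H b + b = b + H b$)
$k{\left(d \right)} = - d$ ($k{\left(d \right)} = \left(-1\right) 1 d = - d$)
$I{\left(X{\left(12,-1 \right)},D \right)} - k{\left(-132 \right)} = - \frac{8 \left(1 - \frac{1}{12}\right)}{7} - \left(-1\right) \left(-132\right) = - \frac{8 \left(1 - \frac{1}{12}\right)}{7} - 132 = \left(- \frac{8}{7}\right) \frac{11}{12} - 132 = - \frac{22}{21} - 132 = - \frac{2794}{21}$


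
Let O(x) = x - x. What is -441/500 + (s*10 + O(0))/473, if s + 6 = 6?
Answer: -441/500 ≈ -0.88200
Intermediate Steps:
O(x) = 0
s = 0 (s = -6 + 6 = 0)
-441/500 + (s*10 + O(0))/473 = -441/500 + (0*10 + 0)/473 = -441*1/500 + (0 + 0)*(1/473) = -441/500 + 0*(1/473) = -441/500 + 0 = -441/500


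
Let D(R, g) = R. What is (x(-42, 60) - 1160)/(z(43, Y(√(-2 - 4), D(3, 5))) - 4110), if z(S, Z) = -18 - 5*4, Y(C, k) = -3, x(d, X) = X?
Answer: 275/1037 ≈ 0.26519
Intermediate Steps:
z(S, Z) = -38 (z(S, Z) = -18 - 1*20 = -18 - 20 = -38)
(x(-42, 60) - 1160)/(z(43, Y(√(-2 - 4), D(3, 5))) - 4110) = (60 - 1160)/(-38 - 4110) = -1100/(-4148) = -1100*(-1/4148) = 275/1037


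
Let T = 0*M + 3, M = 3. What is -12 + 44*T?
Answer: 120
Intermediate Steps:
T = 3 (T = 0*3 + 3 = 0 + 3 = 3)
-12 + 44*T = -12 + 44*3 = -12 + 132 = 120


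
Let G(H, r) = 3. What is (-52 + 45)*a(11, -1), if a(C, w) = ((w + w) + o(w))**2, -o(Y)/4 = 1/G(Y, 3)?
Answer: -700/9 ≈ -77.778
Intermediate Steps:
o(Y) = -4/3
a(C, w) = (-4/3 + 2*w)**2 (a(C, w) = ((w + w) - 4/3)**2 = (2*w - 4/3)**2 = (-4/3 + 2*w)**2)
(-52 + 45)*a(11, -1) = (-52 + 45)*(4*(-2 + 3*(-1))**2/9) = -28*(-2 - 3)**2/9 = -28*(-5)**2/9 = -28*25/9 = -7*100/9 = -700/9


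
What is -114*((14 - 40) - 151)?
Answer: 20178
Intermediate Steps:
-114*((14 - 40) - 151) = -114*(-26 - 151) = -114*(-177) = 20178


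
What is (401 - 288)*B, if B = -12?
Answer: -1356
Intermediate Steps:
(401 - 288)*B = (401 - 288)*(-12) = 113*(-12) = -1356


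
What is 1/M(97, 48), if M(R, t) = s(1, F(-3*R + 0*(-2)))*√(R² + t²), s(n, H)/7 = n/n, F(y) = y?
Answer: √11713/81991 ≈ 0.0013200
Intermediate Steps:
s(n, H) = 7 (s(n, H) = 7*(n/n) = 7*1 = 7)
M(R, t) = 7*√(R² + t²)
1/M(97, 48) = 1/(7*√(97² + 48²)) = 1/(7*√(9409 + 2304)) = 1/(7*√11713) = √11713/81991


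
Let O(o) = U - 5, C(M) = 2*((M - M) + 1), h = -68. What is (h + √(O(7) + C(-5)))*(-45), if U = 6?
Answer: 3060 - 45*√3 ≈ 2982.1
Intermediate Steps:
C(M) = 2 (C(M) = 2*(0 + 1) = 2*1 = 2)
O(o) = 1 (O(o) = 6 - 5 = 1)
(h + √(O(7) + C(-5)))*(-45) = (-68 + √(1 + 2))*(-45) = (-68 + √3)*(-45) = 3060 - 45*√3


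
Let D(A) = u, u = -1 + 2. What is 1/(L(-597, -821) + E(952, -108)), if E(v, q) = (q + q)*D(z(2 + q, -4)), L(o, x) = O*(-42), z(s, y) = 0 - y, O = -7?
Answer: 1/78 ≈ 0.012821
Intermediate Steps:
z(s, y) = -y
L(o, x) = 294 (L(o, x) = -7*(-42) = 294)
u = 1
D(A) = 1
E(v, q) = 2*q (E(v, q) = (q + q)*1 = (2*q)*1 = 2*q)
1/(L(-597, -821) + E(952, -108)) = 1/(294 + 2*(-108)) = 1/(294 - 216) = 1/78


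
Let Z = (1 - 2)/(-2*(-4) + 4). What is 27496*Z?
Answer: -6874/3 ≈ -2291.3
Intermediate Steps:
Z = -1/12 (Z = -1/(8 + 4) = -1/12 ≈ -0.083333)
27496*Z = 27496*(-1/12) = -6874/3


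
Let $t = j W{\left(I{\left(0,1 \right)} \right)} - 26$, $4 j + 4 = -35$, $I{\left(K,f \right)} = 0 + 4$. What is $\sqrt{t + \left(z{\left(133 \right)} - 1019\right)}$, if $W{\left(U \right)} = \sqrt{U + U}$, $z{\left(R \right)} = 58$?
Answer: $\frac{\sqrt{-3948 - 78 \sqrt{2}}}{2} \approx 31.852 i$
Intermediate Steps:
$I{\left(K,f \right)} = 4$
$j = - \frac{39}{4}$ ($j = -1 + \frac{1}{4} \left(-35\right) = -1 - \frac{35}{4} = - \frac{39}{4} \approx -9.75$)
$W{\left(U \right)} = \sqrt{2} \sqrt{U}$ ($W{\left(U \right)} = \sqrt{2 U} = \sqrt{2} \sqrt{U}$)
$t = -26 - \frac{39 \sqrt{2}}{2}$ ($t = - \frac{39 \sqrt{2} \sqrt{4}}{4} - 26 = - \frac{39 \sqrt{2} \cdot 2}{4} - 26 = - \frac{39 \cdot 2 \sqrt{2}}{4} - 26 = - \frac{39 \sqrt{2}}{2} - 26 = -26 - \frac{39 \sqrt{2}}{2} \approx -53.577$)
$\sqrt{t + \left(z{\left(133 \right)} - 1019\right)} = \sqrt{\left(-26 - \frac{39 \sqrt{2}}{2}\right) + \left(58 - 1019\right)} = \sqrt{\left(-26 - \frac{39 \sqrt{2}}{2}\right) - 961} = \sqrt{-987 - \frac{39 \sqrt{2}}{2}}$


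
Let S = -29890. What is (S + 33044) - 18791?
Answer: -15637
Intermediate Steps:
(S + 33044) - 18791 = (-29890 + 33044) - 18791 = 3154 - 18791 = -15637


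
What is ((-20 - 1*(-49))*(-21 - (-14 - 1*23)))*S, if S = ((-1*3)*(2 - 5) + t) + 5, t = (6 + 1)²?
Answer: 29232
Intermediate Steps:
t = 49 (t = 7² = 49)
S = 63 (S = ((-1*3)*(2 - 5) + 49) + 5 = (-3*(-3) + 49) + 5 = (9 + 49) + 5 = 58 + 5 = 63)
((-20 - 1*(-49))*(-21 - (-14 - 1*23)))*S = ((-20 - 1*(-49))*(-21 - (-14 - 1*23)))*63 = ((-20 + 49)*(-21 - (-14 - 23)))*63 = (29*(-21 - 1*(-37)))*63 = (29*(-21 + 37))*63 = (29*16)*63 = 464*63 = 29232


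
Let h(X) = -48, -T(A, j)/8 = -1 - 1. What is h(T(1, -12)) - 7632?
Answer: -7680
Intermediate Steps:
T(A, j) = 16 (T(A, j) = -8*(-1 - 1) = -8*(-2) = 16)
h(T(1, -12)) - 7632 = -48 - 7632 = -7680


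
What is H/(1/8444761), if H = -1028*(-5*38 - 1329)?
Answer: 13186764533852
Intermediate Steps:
H = 1561532 (H = -1028*(-190 - 1329) = -1028*(-1519) = 1561532)
H/(1/8444761) = 1561532/(1/8444761) = 1561532*8444761 = 13186764533852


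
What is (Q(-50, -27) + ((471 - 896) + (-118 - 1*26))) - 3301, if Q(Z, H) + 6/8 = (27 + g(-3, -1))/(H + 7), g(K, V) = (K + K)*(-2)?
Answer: -38727/10 ≈ -3872.7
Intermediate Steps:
g(K, V) = -4*K (g(K, V) = (2*K)*(-2) = -4*K)
Q(Z, H) = -¾ + 39/(7 + H) (Q(Z, H) = -¾ + (27 - 4*(-3))/(H + 7) = -¾ + (27 + 12)/(7 + H) = -¾ + 39/(7 + H))
(Q(-50, -27) + ((471 - 896) + (-118 - 1*26))) - 3301 = (3*(45 - 1*(-27))/(4*(7 - 27)) + ((471 - 896) + (-118 - 1*26))) - 3301 = ((¾)*(45 + 27)/(-20) + (-425 + (-118 - 26))) - 3301 = ((¾)*(-1/20)*72 + (-425 - 144)) - 3301 = (-27/10 - 569) - 3301 = -5717/10 - 3301 = -38727/10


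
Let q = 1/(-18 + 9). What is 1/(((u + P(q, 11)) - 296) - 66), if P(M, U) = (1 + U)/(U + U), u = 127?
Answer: -11/2579 ≈ -0.0042652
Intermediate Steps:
q = -⅑ (q = 1/(-9) = -⅑ ≈ -0.11111)
P(M, U) = (1 + U)/(2*U) (P(M, U) = (1 + U)/((2*U)) = (1 + U)*(1/(2*U)) = (1 + U)/(2*U))
1/(((u + P(q, 11)) - 296) - 66) = 1/(((127 + (½)*(1 + 11)/11) - 296) - 66) = 1/(((127 + (½)*(1/11)*12) - 296) - 66) = 1/(((127 + 6/11) - 296) - 66) = 1/((1403/11 - 296) - 66) = 1/(-1853/11 - 66) = 1/(-2579/11) = -11/2579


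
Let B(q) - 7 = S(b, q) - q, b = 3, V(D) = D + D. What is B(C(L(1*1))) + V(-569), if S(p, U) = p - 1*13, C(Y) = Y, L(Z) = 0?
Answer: -1141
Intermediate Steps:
V(D) = 2*D
S(p, U) = -13 + p (S(p, U) = p - 13 = -13 + p)
B(q) = -3 - q (B(q) = 7 + ((-13 + 3) - q) = 7 + (-10 - q) = -3 - q)
B(C(L(1*1))) + V(-569) = (-3 - 1*0) + 2*(-569) = (-3 + 0) - 1138 = -3 - 1138 = -1141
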